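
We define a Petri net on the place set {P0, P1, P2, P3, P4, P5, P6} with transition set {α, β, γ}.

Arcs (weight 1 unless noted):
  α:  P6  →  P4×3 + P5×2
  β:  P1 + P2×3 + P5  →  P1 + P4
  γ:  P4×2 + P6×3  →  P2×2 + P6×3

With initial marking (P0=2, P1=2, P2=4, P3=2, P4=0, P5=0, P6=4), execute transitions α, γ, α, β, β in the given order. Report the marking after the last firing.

step 1: fire α:  (P0=2, P1=2, P2=4, P3=2, P4=0, P5=0, P6=4) → (P0=2, P1=2, P2=4, P3=2, P4=3, P5=2, P6=3)
step 2: fire γ:  (P0=2, P1=2, P2=4, P3=2, P4=3, P5=2, P6=3) → (P0=2, P1=2, P2=6, P3=2, P4=1, P5=2, P6=3)
step 3: fire α:  (P0=2, P1=2, P2=6, P3=2, P4=1, P5=2, P6=3) → (P0=2, P1=2, P2=6, P3=2, P4=4, P5=4, P6=2)
step 4: fire β:  (P0=2, P1=2, P2=6, P3=2, P4=4, P5=4, P6=2) → (P0=2, P1=2, P2=3, P3=2, P4=5, P5=3, P6=2)
step 5: fire β:  (P0=2, P1=2, P2=3, P3=2, P4=5, P5=3, P6=2) → (P0=2, P1=2, P2=0, P3=2, P4=6, P5=2, P6=2)

(P0=2, P1=2, P2=0, P3=2, P4=6, P5=2, P6=2)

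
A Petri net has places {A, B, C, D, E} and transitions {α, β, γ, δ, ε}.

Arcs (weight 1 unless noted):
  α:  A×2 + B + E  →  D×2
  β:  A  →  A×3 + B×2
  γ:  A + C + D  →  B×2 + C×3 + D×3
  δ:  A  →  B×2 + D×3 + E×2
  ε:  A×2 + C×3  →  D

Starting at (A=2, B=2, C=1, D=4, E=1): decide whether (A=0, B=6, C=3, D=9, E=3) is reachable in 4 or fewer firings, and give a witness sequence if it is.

step 1: fire γ:  (A=2, B=2, C=1, D=4, E=1) → (A=1, B=4, C=3, D=6, E=1)
step 2: fire δ:  (A=1, B=4, C=3, D=6, E=1) → (A=0, B=6, C=3, D=9, E=3)

YES — reachable via ⟨γ, δ⟩ (2 firings)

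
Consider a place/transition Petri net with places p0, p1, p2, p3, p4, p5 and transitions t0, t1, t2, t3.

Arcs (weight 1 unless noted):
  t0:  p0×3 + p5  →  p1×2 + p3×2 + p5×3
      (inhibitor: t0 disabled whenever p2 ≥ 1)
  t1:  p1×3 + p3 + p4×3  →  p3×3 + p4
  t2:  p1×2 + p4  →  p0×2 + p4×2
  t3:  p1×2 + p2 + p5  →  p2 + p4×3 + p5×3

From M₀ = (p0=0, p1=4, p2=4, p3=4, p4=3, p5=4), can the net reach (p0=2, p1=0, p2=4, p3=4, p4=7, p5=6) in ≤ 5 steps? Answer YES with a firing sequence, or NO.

YES — reachable via ⟨t2, t3⟩ (2 firings)

step 1: fire t2:  (p0=0, p1=4, p2=4, p3=4, p4=3, p5=4) → (p0=2, p1=2, p2=4, p3=4, p4=4, p5=4)
step 2: fire t3:  (p0=2, p1=2, p2=4, p3=4, p4=4, p5=4) → (p0=2, p1=0, p2=4, p3=4, p4=7, p5=6)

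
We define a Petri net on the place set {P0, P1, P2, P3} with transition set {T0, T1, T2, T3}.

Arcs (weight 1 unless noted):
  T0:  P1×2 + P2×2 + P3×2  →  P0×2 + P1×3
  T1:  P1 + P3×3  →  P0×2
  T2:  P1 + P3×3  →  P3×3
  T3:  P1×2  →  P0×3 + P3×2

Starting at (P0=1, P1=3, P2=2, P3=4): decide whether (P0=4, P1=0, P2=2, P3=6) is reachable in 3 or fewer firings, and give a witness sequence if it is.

step 1: fire T2:  (P0=1, P1=3, P2=2, P3=4) → (P0=1, P1=2, P2=2, P3=4)
step 2: fire T3:  (P0=1, P1=2, P2=2, P3=4) → (P0=4, P1=0, P2=2, P3=6)

YES — reachable via ⟨T2, T3⟩ (2 firings)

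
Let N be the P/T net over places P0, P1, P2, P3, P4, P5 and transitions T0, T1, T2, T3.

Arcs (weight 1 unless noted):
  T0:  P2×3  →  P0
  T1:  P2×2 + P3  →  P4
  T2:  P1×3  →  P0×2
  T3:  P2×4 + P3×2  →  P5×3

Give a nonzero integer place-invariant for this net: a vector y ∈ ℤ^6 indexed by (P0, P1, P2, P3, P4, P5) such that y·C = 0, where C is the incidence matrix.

y = (P0:3, P1:2, P2:1, P3:-2, P4:0, P5:0)

Incidence matrix C (rows=places, cols=transitions):
       T0   T1   T2   T3
   P0   1    0    2    0
   P1   0    0   -3    0
   P2  -3   -2    0   -4
   P3   0   -1    0   -2
   P4   0    1    0    0
   P5   0    0    0    3

Candidate y = [3, 2, 1, -2, 0, 0]; check y·C column-wise:
  col T0: 3·1 + 2·0 + 1·-3 + -2·0 = 0
  col T1: 3·0 + 2·0 + 1·-2 + -2·-1 + 0·1 = 0
  col T2: 3·2 + 2·-3 + 1·0 + -2·0 = 0
  col T3: 3·0 + 2·0 + 1·-4 + -2·-2 + 0·3 = 0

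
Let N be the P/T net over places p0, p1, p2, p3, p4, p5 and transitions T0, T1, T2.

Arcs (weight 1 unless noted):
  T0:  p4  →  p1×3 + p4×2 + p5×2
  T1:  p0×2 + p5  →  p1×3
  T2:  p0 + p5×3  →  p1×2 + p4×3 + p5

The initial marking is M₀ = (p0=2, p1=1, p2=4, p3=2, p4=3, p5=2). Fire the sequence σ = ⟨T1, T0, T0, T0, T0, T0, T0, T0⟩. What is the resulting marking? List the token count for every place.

(p0=0, p1=25, p2=4, p3=2, p4=10, p5=15)

step 1: fire T1:  (p0=2, p1=1, p2=4, p3=2, p4=3, p5=2) → (p0=0, p1=4, p2=4, p3=2, p4=3, p5=1)
step 2: fire T0:  (p0=0, p1=4, p2=4, p3=2, p4=3, p5=1) → (p0=0, p1=7, p2=4, p3=2, p4=4, p5=3)
step 3: fire T0:  (p0=0, p1=7, p2=4, p3=2, p4=4, p5=3) → (p0=0, p1=10, p2=4, p3=2, p4=5, p5=5)
step 4: fire T0:  (p0=0, p1=10, p2=4, p3=2, p4=5, p5=5) → (p0=0, p1=13, p2=4, p3=2, p4=6, p5=7)
step 5: fire T0:  (p0=0, p1=13, p2=4, p3=2, p4=6, p5=7) → (p0=0, p1=16, p2=4, p3=2, p4=7, p5=9)
step 6: fire T0:  (p0=0, p1=16, p2=4, p3=2, p4=7, p5=9) → (p0=0, p1=19, p2=4, p3=2, p4=8, p5=11)
step 7: fire T0:  (p0=0, p1=19, p2=4, p3=2, p4=8, p5=11) → (p0=0, p1=22, p2=4, p3=2, p4=9, p5=13)
step 8: fire T0:  (p0=0, p1=22, p2=4, p3=2, p4=9, p5=13) → (p0=0, p1=25, p2=4, p3=2, p4=10, p5=15)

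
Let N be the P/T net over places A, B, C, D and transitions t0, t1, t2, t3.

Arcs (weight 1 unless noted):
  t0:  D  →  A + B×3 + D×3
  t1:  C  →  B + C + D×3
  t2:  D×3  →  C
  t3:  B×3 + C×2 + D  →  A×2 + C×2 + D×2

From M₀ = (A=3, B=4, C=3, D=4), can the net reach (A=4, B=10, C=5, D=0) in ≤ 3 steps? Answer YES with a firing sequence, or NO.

NO — not reachable within 3 firings

depth 0: 1 marking
depth 1: 5 markings reached so far
depth 2: 13 markings reached so far
depth 3: 28 markings reached so far
target is not among the 28 markings reachable within 3 steps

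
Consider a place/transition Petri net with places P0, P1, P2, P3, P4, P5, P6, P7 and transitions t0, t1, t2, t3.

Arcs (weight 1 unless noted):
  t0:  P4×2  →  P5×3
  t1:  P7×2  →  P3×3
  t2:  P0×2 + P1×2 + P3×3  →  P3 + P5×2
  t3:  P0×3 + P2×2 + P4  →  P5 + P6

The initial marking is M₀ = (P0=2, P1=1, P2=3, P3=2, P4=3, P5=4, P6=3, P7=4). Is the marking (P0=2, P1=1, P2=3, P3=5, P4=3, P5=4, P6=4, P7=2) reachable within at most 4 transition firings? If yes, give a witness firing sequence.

depth 0: 1 marking
depth 1: 3 markings reached so far
depth 2: 5 markings reached so far
depth 3: 6 markings reached so far
depth 4: 6 markings reached so far
(frontier empty at depth 4; search complete)
target is not among the 6 markings reachable within 4 steps

NO — not reachable within 4 firings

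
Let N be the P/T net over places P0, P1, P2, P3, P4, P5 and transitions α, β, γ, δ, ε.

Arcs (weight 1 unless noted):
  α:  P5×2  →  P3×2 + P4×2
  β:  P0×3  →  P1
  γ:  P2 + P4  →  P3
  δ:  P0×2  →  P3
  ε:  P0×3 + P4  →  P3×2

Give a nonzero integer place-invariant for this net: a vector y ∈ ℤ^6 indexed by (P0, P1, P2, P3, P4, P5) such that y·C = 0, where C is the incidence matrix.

y = (P0:1, P1:3, P2:1, P3:2, P4:1, P5:3)

Incidence matrix C (rows=places, cols=transitions):
        α    β    γ    δ    ε
   P0   0   -3    0   -2   -3
   P1   0    1    0    0    0
   P2   0    0   -1    0    0
   P3   2    0    1    1    2
   P4   2    0   -1    0   -1
   P5  -2    0    0    0    0

Candidate y = [1, 3, 1, 2, 1, 3]; check y·C column-wise:
  col α: 1·0 + 3·0 + 1·0 + 2·2 + 1·2 + 3·-2 = 0
  col β: 1·-3 + 3·1 + 1·0 + 2·0 + 1·0 + 3·0 = 0
  col γ: 1·0 + 3·0 + 1·-1 + 2·1 + 1·-1 + 3·0 = 0
  col δ: 1·-2 + 3·0 + 1·0 + 2·1 + 1·0 + 3·0 = 0
  col ε: 1·-3 + 3·0 + 1·0 + 2·2 + 1·-1 + 3·0 = 0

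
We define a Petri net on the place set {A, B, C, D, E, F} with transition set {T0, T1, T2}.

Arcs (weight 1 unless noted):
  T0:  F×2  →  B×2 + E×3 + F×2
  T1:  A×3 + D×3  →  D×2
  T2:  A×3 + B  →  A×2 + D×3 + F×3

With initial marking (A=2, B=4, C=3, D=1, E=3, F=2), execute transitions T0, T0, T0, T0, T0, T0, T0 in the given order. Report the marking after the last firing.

(A=2, B=18, C=3, D=1, E=24, F=2)

step 1: fire T0:  (A=2, B=4, C=3, D=1, E=3, F=2) → (A=2, B=6, C=3, D=1, E=6, F=2)
step 2: fire T0:  (A=2, B=6, C=3, D=1, E=6, F=2) → (A=2, B=8, C=3, D=1, E=9, F=2)
step 3: fire T0:  (A=2, B=8, C=3, D=1, E=9, F=2) → (A=2, B=10, C=3, D=1, E=12, F=2)
step 4: fire T0:  (A=2, B=10, C=3, D=1, E=12, F=2) → (A=2, B=12, C=3, D=1, E=15, F=2)
step 5: fire T0:  (A=2, B=12, C=3, D=1, E=15, F=2) → (A=2, B=14, C=3, D=1, E=18, F=2)
step 6: fire T0:  (A=2, B=14, C=3, D=1, E=18, F=2) → (A=2, B=16, C=3, D=1, E=21, F=2)
step 7: fire T0:  (A=2, B=16, C=3, D=1, E=21, F=2) → (A=2, B=18, C=3, D=1, E=24, F=2)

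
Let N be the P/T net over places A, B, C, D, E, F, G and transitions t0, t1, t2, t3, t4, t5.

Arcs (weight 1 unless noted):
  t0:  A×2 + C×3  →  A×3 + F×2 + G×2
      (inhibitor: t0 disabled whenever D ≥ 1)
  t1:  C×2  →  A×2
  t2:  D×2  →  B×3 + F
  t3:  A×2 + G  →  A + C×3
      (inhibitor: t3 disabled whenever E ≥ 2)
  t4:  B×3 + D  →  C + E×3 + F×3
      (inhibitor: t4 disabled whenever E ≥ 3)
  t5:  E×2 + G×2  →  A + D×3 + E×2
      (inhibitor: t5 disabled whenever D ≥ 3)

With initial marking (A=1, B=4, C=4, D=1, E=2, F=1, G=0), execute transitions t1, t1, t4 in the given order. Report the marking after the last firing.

(A=5, B=1, C=1, D=0, E=5, F=4, G=0)

step 1: fire t1:  (A=1, B=4, C=4, D=1, E=2, F=1, G=0) → (A=3, B=4, C=2, D=1, E=2, F=1, G=0)
step 2: fire t1:  (A=3, B=4, C=2, D=1, E=2, F=1, G=0) → (A=5, B=4, C=0, D=1, E=2, F=1, G=0)
step 3: fire t4:  (A=5, B=4, C=0, D=1, E=2, F=1, G=0) → (A=5, B=1, C=1, D=0, E=5, F=4, G=0)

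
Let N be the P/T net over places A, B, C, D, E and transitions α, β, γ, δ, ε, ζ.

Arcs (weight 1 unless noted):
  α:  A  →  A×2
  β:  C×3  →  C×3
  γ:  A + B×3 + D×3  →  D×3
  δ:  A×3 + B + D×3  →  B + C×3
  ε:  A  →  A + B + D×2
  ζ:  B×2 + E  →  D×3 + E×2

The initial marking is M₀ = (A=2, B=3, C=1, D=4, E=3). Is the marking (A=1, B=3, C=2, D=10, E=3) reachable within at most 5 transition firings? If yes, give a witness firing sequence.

depth 0: 1 marking
depth 1: 5 markings reached so far
depth 2: 13 markings reached so far
depth 3: 27 markings reached so far
depth 4: 48 markings reached so far
depth 5: 79 markings reached so far
target is not among the 79 markings reachable within 5 steps

NO — not reachable within 5 firings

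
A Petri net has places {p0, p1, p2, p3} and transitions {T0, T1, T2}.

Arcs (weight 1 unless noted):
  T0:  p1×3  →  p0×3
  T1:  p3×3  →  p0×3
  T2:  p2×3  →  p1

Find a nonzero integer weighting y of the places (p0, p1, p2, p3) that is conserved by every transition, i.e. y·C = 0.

y = (p0:3, p1:3, p2:1, p3:3)

Incidence matrix C (rows=places, cols=transitions):
       T0   T1   T2
   p0   3    3    0
   p1  -3    0    1
   p2   0    0   -3
   p3   0   -3    0

Candidate y = [3, 3, 1, 3]; check y·C column-wise:
  col T0: 3·3 + 3·-3 + 1·0 + 3·0 = 0
  col T1: 3·3 + 3·0 + 1·0 + 3·-3 = 0
  col T2: 3·0 + 3·1 + 1·-3 + 3·0 = 0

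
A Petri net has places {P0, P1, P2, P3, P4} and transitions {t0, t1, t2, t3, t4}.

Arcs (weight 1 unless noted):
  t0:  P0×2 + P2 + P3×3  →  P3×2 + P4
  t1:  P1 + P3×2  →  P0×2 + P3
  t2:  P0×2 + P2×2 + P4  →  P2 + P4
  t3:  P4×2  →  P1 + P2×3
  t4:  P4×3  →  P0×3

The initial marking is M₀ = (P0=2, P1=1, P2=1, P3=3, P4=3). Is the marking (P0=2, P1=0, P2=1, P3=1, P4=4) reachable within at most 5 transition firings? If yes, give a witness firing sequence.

depth 0: 1 marking
depth 1: 5 markings reached so far
depth 2: 11 markings reached so far
depth 3: 16 markings reached so far
depth 4: 20 markings reached so far
depth 5: 22 markings reached so far
target is not among the 22 markings reachable within 5 steps

NO — not reachable within 5 firings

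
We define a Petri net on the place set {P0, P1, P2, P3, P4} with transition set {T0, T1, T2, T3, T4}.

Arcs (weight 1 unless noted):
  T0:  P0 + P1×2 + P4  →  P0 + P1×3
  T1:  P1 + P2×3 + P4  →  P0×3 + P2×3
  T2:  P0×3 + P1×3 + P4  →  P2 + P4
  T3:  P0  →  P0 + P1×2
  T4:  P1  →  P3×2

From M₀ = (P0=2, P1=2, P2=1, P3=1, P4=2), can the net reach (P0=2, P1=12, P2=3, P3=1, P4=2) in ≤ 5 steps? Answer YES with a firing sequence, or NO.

NO — not reachable within 5 firings

depth 0: 1 marking
depth 1: 4 markings reached so far
depth 2: 10 markings reached so far
depth 3: 18 markings reached so far
depth 4: 29 markings reached so far
depth 5: 42 markings reached so far
target is not among the 42 markings reachable within 5 steps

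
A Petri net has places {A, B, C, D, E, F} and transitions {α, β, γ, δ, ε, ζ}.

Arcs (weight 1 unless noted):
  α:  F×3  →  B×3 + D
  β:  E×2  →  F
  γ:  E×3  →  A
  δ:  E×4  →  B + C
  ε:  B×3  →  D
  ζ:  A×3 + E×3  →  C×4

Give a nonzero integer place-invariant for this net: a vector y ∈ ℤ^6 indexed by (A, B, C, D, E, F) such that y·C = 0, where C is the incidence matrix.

y = (A:3, B:1, C:3, D:3, E:1, F:2)

Incidence matrix C (rows=places, cols=transitions):
        α    β    γ    δ    ε    ζ
    A   0    0    1    0    0   -3
    B   3    0    0    1   -3    0
    C   0    0    0    1    0    4
    D   1    0    0    0    1    0
    E   0   -2   -3   -4    0   -3
    F  -3    1    0    0    0    0

Candidate y = [3, 1, 3, 3, 1, 2]; check y·C column-wise:
  col α: 3·0 + 1·3 + 3·0 + 3·1 + 1·0 + 2·-3 = 0
  col β: 3·0 + 1·0 + 3·0 + 3·0 + 1·-2 + 2·1 = 0
  col γ: 3·1 + 1·0 + 3·0 + 3·0 + 1·-3 + 2·0 = 0
  col δ: 3·0 + 1·1 + 3·1 + 3·0 + 1·-4 + 2·0 = 0
  col ε: 3·0 + 1·-3 + 3·0 + 3·1 + 1·0 + 2·0 = 0
  col ζ: 3·-3 + 1·0 + 3·4 + 3·0 + 1·-3 + 2·0 = 0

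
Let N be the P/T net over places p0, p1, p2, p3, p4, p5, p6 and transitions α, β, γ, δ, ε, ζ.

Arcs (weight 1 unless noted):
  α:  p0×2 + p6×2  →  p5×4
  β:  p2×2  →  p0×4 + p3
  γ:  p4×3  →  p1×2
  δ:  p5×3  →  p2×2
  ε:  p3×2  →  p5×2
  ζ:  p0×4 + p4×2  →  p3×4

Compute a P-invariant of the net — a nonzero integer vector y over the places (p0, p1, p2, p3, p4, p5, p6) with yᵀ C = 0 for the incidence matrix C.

Incidence matrix C (rows=places, cols=transitions):
        α    β    γ    δ    ε    ζ
   p0  -2    4    0    0    0   -4
   p1   0    0    2    0    0    0
   p2   0   -2    0    2    0    0
   p3   0    1    0    0   -2    4
   p4   0    0   -3    0    0   -2
   p5   4    0    0   -3    2    0
   p6  -2    0    0    0    0    0

Candidate y = [1, 3, 3, 2, 2, 2, 3]; check y·C column-wise:
  col α: 1·-2 + 3·0 + 3·0 + 2·0 + 2·0 + 2·4 + 3·-2 = 0
  col β: 1·4 + 3·0 + 3·-2 + 2·1 + 2·0 + 2·0 + 3·0 = 0
  col γ: 1·0 + 3·2 + 3·0 + 2·0 + 2·-3 + 2·0 + 3·0 = 0
  col δ: 1·0 + 3·0 + 3·2 + 2·0 + 2·0 + 2·-3 + 3·0 = 0
  col ε: 1·0 + 3·0 + 3·0 + 2·-2 + 2·0 + 2·2 + 3·0 = 0
  col ζ: 1·-4 + 3·0 + 3·0 + 2·4 + 2·-2 + 2·0 + 3·0 = 0

y = (p0:1, p1:3, p2:3, p3:2, p4:2, p5:2, p6:3)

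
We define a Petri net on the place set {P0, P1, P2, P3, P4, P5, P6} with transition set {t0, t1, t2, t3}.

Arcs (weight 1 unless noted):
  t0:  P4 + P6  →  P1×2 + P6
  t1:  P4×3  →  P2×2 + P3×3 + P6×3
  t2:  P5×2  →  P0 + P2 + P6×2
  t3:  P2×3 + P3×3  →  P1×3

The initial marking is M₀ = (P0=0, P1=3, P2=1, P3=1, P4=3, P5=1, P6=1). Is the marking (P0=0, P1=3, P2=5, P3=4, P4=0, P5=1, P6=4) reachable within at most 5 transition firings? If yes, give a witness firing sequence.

NO — not reachable within 5 firings

depth 0: 1 marking
depth 1: 3 markings reached so far
depth 2: 5 markings reached so far
depth 3: 6 markings reached so far
depth 4: 6 markings reached so far
(frontier empty at depth 4; search complete)
target is not among the 6 markings reachable within 5 steps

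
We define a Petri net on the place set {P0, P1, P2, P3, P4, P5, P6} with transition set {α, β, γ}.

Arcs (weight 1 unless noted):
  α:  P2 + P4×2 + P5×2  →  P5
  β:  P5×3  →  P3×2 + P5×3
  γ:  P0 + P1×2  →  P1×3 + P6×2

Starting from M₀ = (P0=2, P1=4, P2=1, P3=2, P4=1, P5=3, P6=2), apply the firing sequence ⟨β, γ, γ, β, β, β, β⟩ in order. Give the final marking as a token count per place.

step 1: fire β:  (P0=2, P1=4, P2=1, P3=2, P4=1, P5=3, P6=2) → (P0=2, P1=4, P2=1, P3=4, P4=1, P5=3, P6=2)
step 2: fire γ:  (P0=2, P1=4, P2=1, P3=4, P4=1, P5=3, P6=2) → (P0=1, P1=5, P2=1, P3=4, P4=1, P5=3, P6=4)
step 3: fire γ:  (P0=1, P1=5, P2=1, P3=4, P4=1, P5=3, P6=4) → (P0=0, P1=6, P2=1, P3=4, P4=1, P5=3, P6=6)
step 4: fire β:  (P0=0, P1=6, P2=1, P3=4, P4=1, P5=3, P6=6) → (P0=0, P1=6, P2=1, P3=6, P4=1, P5=3, P6=6)
step 5: fire β:  (P0=0, P1=6, P2=1, P3=6, P4=1, P5=3, P6=6) → (P0=0, P1=6, P2=1, P3=8, P4=1, P5=3, P6=6)
step 6: fire β:  (P0=0, P1=6, P2=1, P3=8, P4=1, P5=3, P6=6) → (P0=0, P1=6, P2=1, P3=10, P4=1, P5=3, P6=6)
step 7: fire β:  (P0=0, P1=6, P2=1, P3=10, P4=1, P5=3, P6=6) → (P0=0, P1=6, P2=1, P3=12, P4=1, P5=3, P6=6)

(P0=0, P1=6, P2=1, P3=12, P4=1, P5=3, P6=6)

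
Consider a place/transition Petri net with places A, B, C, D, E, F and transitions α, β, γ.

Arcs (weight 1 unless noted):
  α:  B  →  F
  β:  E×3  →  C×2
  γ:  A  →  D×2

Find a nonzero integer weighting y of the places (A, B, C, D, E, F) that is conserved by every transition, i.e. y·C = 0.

Incidence matrix C (rows=places, cols=transitions):
        α    β    γ
    A   0    0   -1
    B  -1    0    0
    C   0    2    0
    D   0    0    2
    E   0   -3    0
    F   1    0    0

Candidate y = [2, 0, 0, 1, 0, 0]; check y·C column-wise:
  col α: 2·0 + 0·-1 + 1·0 + 0·1 = 0
  col β: 2·0 + 0·2 + 1·0 + 0·-3 = 0
  col γ: 2·-1 + 1·2 = 0

y = (A:2, B:0, C:0, D:1, E:0, F:0)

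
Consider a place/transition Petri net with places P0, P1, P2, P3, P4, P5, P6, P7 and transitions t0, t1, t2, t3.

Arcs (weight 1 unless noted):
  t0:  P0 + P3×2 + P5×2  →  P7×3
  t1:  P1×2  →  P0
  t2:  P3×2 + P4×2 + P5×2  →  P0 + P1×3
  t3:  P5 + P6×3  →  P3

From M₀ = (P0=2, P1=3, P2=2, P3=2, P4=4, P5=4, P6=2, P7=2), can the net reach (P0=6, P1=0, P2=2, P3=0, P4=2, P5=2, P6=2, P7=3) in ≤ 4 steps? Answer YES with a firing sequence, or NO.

NO — not reachable within 4 firings

depth 0: 1 marking
depth 1: 4 markings reached so far
depth 2: 6 markings reached so far
depth 3: 7 markings reached so far
depth 4: 8 markings reached so far
target is not among the 8 markings reachable within 4 steps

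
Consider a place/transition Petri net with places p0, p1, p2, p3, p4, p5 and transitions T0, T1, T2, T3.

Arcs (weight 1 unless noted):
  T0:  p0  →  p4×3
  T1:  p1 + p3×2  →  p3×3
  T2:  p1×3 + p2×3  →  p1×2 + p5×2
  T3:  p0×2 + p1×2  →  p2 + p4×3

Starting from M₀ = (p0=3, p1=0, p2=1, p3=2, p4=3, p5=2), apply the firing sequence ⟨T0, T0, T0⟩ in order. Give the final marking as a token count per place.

(p0=0, p1=0, p2=1, p3=2, p4=12, p5=2)

step 1: fire T0:  (p0=3, p1=0, p2=1, p3=2, p4=3, p5=2) → (p0=2, p1=0, p2=1, p3=2, p4=6, p5=2)
step 2: fire T0:  (p0=2, p1=0, p2=1, p3=2, p4=6, p5=2) → (p0=1, p1=0, p2=1, p3=2, p4=9, p5=2)
step 3: fire T0:  (p0=1, p1=0, p2=1, p3=2, p4=9, p5=2) → (p0=0, p1=0, p2=1, p3=2, p4=12, p5=2)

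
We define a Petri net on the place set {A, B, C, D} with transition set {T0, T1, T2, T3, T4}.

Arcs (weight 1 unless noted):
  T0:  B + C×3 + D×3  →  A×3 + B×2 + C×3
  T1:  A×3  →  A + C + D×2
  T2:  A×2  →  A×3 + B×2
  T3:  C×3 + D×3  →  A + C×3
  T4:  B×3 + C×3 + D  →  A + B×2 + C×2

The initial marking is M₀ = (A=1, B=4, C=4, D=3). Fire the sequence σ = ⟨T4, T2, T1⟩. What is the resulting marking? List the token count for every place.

step 1: fire T4:  (A=1, B=4, C=4, D=3) → (A=2, B=3, C=3, D=2)
step 2: fire T2:  (A=2, B=3, C=3, D=2) → (A=3, B=5, C=3, D=2)
step 3: fire T1:  (A=3, B=5, C=3, D=2) → (A=1, B=5, C=4, D=4)

(A=1, B=5, C=4, D=4)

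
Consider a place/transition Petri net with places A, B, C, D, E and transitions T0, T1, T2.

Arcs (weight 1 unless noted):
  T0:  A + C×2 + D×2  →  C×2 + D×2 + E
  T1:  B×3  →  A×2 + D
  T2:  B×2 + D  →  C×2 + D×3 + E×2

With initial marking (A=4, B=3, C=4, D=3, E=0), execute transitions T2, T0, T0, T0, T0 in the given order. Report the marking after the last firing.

step 1: fire T2:  (A=4, B=3, C=4, D=3, E=0) → (A=4, B=1, C=6, D=5, E=2)
step 2: fire T0:  (A=4, B=1, C=6, D=5, E=2) → (A=3, B=1, C=6, D=5, E=3)
step 3: fire T0:  (A=3, B=1, C=6, D=5, E=3) → (A=2, B=1, C=6, D=5, E=4)
step 4: fire T0:  (A=2, B=1, C=6, D=5, E=4) → (A=1, B=1, C=6, D=5, E=5)
step 5: fire T0:  (A=1, B=1, C=6, D=5, E=5) → (A=0, B=1, C=6, D=5, E=6)

(A=0, B=1, C=6, D=5, E=6)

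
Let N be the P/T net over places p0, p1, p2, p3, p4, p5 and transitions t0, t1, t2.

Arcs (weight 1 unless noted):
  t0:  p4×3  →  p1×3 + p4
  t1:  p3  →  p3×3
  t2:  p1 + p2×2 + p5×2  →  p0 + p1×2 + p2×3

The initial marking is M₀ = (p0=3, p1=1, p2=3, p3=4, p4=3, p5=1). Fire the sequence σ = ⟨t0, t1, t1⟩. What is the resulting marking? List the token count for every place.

step 1: fire t0:  (p0=3, p1=1, p2=3, p3=4, p4=3, p5=1) → (p0=3, p1=4, p2=3, p3=4, p4=1, p5=1)
step 2: fire t1:  (p0=3, p1=4, p2=3, p3=4, p4=1, p5=1) → (p0=3, p1=4, p2=3, p3=6, p4=1, p5=1)
step 3: fire t1:  (p0=3, p1=4, p2=3, p3=6, p4=1, p5=1) → (p0=3, p1=4, p2=3, p3=8, p4=1, p5=1)

(p0=3, p1=4, p2=3, p3=8, p4=1, p5=1)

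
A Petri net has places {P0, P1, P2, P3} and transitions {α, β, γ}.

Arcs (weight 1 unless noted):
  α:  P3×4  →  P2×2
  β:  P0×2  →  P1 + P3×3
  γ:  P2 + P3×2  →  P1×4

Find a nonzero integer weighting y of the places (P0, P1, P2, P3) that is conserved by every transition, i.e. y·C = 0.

y = (P0:2, P1:1, P2:2, P3:1)

Incidence matrix C (rows=places, cols=transitions):
        α    β    γ
   P0   0   -2    0
   P1   0    1    4
   P2   2    0   -1
   P3  -4    3   -2

Candidate y = [2, 1, 2, 1]; check y·C column-wise:
  col α: 2·0 + 1·0 + 2·2 + 1·-4 = 0
  col β: 2·-2 + 1·1 + 2·0 + 1·3 = 0
  col γ: 2·0 + 1·4 + 2·-1 + 1·-2 = 0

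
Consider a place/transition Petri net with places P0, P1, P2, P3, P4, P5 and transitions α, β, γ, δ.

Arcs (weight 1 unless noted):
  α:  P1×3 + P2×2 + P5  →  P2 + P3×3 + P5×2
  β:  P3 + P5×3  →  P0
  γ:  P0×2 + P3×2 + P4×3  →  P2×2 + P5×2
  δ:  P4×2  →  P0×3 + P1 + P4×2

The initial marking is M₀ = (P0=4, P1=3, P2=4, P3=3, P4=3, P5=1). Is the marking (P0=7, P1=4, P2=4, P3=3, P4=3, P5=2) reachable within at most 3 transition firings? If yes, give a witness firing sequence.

depth 0: 1 marking
depth 1: 4 markings reached so far
depth 2: 9 markings reached so far
depth 3: 15 markings reached so far
target is not among the 15 markings reachable within 3 steps

NO — not reachable within 3 firings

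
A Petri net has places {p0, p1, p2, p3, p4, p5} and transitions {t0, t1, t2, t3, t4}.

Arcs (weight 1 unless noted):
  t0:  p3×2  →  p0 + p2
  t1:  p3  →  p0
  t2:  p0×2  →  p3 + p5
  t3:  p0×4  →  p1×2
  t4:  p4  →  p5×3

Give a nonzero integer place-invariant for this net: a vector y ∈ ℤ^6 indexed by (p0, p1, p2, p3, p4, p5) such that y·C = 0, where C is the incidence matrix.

Incidence matrix C (rows=places, cols=transitions):
       t0   t1   t2   t3   t4
   p0   1    1   -2   -4    0
   p1   0    0    0    2    0
   p2   1    0    0    0    0
   p3  -2   -1    1    0    0
   p4   0    0    0    0   -1
   p5   0    0    1    0    3

Candidate y = [1, 2, 1, 1, 3, 1]; check y·C column-wise:
  col t0: 1·1 + 2·0 + 1·1 + 1·-2 + 3·0 + 1·0 = 0
  col t1: 1·1 + 2·0 + 1·0 + 1·-1 + 3·0 + 1·0 = 0
  col t2: 1·-2 + 2·0 + 1·0 + 1·1 + 3·0 + 1·1 = 0
  col t3: 1·-4 + 2·2 + 1·0 + 1·0 + 3·0 + 1·0 = 0
  col t4: 1·0 + 2·0 + 1·0 + 1·0 + 3·-1 + 1·3 = 0

y = (p0:1, p1:2, p2:1, p3:1, p4:3, p5:1)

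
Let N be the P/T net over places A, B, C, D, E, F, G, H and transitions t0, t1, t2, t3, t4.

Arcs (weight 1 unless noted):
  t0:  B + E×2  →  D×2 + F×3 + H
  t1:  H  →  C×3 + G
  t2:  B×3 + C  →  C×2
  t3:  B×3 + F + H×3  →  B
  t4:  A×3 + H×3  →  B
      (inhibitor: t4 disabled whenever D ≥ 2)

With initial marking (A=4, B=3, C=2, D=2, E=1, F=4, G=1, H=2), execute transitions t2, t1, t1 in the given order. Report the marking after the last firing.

step 1: fire t2:  (A=4, B=3, C=2, D=2, E=1, F=4, G=1, H=2) → (A=4, B=0, C=3, D=2, E=1, F=4, G=1, H=2)
step 2: fire t1:  (A=4, B=0, C=3, D=2, E=1, F=4, G=1, H=2) → (A=4, B=0, C=6, D=2, E=1, F=4, G=2, H=1)
step 3: fire t1:  (A=4, B=0, C=6, D=2, E=1, F=4, G=2, H=1) → (A=4, B=0, C=9, D=2, E=1, F=4, G=3, H=0)

(A=4, B=0, C=9, D=2, E=1, F=4, G=3, H=0)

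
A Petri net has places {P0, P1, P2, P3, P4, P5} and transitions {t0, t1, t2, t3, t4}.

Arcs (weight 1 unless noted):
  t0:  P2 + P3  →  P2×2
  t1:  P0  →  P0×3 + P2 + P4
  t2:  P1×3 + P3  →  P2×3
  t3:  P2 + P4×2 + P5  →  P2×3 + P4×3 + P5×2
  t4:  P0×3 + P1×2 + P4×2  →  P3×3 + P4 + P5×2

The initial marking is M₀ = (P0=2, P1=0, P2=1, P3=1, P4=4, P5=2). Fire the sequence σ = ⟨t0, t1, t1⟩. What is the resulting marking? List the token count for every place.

(P0=6, P1=0, P2=4, P3=0, P4=6, P5=2)

step 1: fire t0:  (P0=2, P1=0, P2=1, P3=1, P4=4, P5=2) → (P0=2, P1=0, P2=2, P3=0, P4=4, P5=2)
step 2: fire t1:  (P0=2, P1=0, P2=2, P3=0, P4=4, P5=2) → (P0=4, P1=0, P2=3, P3=0, P4=5, P5=2)
step 3: fire t1:  (P0=4, P1=0, P2=3, P3=0, P4=5, P5=2) → (P0=6, P1=0, P2=4, P3=0, P4=6, P5=2)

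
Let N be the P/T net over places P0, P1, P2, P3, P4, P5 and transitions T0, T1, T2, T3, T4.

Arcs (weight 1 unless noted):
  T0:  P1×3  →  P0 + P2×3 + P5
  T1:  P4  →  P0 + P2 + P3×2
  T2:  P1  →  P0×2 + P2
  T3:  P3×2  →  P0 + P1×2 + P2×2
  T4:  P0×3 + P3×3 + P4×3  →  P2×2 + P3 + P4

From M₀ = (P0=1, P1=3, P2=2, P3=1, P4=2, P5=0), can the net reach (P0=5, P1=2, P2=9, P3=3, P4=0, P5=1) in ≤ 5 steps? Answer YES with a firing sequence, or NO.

YES — reachable via ⟨T0, T1, T1, T3⟩ (4 firings)

step 1: fire T0:  (P0=1, P1=3, P2=2, P3=1, P4=2, P5=0) → (P0=2, P1=0, P2=5, P3=1, P4=2, P5=1)
step 2: fire T1:  (P0=2, P1=0, P2=5, P3=1, P4=2, P5=1) → (P0=3, P1=0, P2=6, P3=3, P4=1, P5=1)
step 3: fire T1:  (P0=3, P1=0, P2=6, P3=3, P4=1, P5=1) → (P0=4, P1=0, P2=7, P3=5, P4=0, P5=1)
step 4: fire T3:  (P0=4, P1=0, P2=7, P3=5, P4=0, P5=1) → (P0=5, P1=2, P2=9, P3=3, P4=0, P5=1)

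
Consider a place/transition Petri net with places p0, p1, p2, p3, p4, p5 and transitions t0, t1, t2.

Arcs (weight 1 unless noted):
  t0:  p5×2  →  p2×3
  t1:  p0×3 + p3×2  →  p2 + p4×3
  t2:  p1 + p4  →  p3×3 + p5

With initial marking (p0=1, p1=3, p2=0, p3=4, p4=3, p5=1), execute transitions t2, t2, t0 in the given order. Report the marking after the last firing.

(p0=1, p1=1, p2=3, p3=10, p4=1, p5=1)

step 1: fire t2:  (p0=1, p1=3, p2=0, p3=4, p4=3, p5=1) → (p0=1, p1=2, p2=0, p3=7, p4=2, p5=2)
step 2: fire t2:  (p0=1, p1=2, p2=0, p3=7, p4=2, p5=2) → (p0=1, p1=1, p2=0, p3=10, p4=1, p5=3)
step 3: fire t0:  (p0=1, p1=1, p2=0, p3=10, p4=1, p5=3) → (p0=1, p1=1, p2=3, p3=10, p4=1, p5=1)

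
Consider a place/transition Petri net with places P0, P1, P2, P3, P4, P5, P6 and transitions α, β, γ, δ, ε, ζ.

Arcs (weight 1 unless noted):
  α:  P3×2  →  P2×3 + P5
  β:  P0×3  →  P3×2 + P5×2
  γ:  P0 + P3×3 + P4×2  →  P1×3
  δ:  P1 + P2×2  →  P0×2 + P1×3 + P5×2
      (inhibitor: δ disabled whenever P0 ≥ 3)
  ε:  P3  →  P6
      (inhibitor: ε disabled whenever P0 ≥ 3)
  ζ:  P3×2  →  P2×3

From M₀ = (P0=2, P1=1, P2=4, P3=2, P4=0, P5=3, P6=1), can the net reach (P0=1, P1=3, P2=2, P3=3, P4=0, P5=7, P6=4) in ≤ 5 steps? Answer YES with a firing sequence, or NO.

NO — not reachable within 5 firings

depth 0: 1 marking
depth 1: 5 markings reached so far
depth 2: 10 markings reached so far
depth 3: 15 markings reached so far
depth 4: 25 markings reached so far
depth 5: 37 markings reached so far
target is not among the 37 markings reachable within 5 steps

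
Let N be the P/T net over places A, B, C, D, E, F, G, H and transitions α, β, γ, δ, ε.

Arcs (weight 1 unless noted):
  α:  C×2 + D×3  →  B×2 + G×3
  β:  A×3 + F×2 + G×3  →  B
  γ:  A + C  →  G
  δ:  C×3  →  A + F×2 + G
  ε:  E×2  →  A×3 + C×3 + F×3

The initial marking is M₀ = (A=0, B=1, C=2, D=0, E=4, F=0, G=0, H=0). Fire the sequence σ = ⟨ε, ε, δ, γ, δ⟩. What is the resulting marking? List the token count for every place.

step 1: fire ε:  (A=0, B=1, C=2, D=0, E=4, F=0, G=0, H=0) → (A=3, B=1, C=5, D=0, E=2, F=3, G=0, H=0)
step 2: fire ε:  (A=3, B=1, C=5, D=0, E=2, F=3, G=0, H=0) → (A=6, B=1, C=8, D=0, E=0, F=6, G=0, H=0)
step 3: fire δ:  (A=6, B=1, C=8, D=0, E=0, F=6, G=0, H=0) → (A=7, B=1, C=5, D=0, E=0, F=8, G=1, H=0)
step 4: fire γ:  (A=7, B=1, C=5, D=0, E=0, F=8, G=1, H=0) → (A=6, B=1, C=4, D=0, E=0, F=8, G=2, H=0)
step 5: fire δ:  (A=6, B=1, C=4, D=0, E=0, F=8, G=2, H=0) → (A=7, B=1, C=1, D=0, E=0, F=10, G=3, H=0)

(A=7, B=1, C=1, D=0, E=0, F=10, G=3, H=0)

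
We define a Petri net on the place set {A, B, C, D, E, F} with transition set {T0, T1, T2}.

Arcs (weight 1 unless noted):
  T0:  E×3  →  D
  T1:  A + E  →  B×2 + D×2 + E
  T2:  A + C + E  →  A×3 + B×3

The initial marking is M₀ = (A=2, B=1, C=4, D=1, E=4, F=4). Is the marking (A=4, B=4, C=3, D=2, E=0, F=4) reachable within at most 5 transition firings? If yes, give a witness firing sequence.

step 1: fire T0:  (A=2, B=1, C=4, D=1, E=4, F=4) → (A=2, B=1, C=4, D=2, E=1, F=4)
step 2: fire T2:  (A=2, B=1, C=4, D=2, E=1, F=4) → (A=4, B=4, C=3, D=2, E=0, F=4)

YES — reachable via ⟨T0, T2⟩ (2 firings)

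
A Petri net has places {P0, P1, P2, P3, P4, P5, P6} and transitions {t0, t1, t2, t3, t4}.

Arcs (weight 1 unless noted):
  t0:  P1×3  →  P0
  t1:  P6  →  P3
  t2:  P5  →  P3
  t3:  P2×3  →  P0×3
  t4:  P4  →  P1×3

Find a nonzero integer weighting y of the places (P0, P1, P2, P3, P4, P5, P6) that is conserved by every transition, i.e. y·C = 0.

y = (P0:3, P1:1, P2:3, P3:0, P4:3, P5:0, P6:0)

Incidence matrix C (rows=places, cols=transitions):
       t0   t1   t2   t3   t4
   P0   1    0    0    3    0
   P1  -3    0    0    0    3
   P2   0    0    0   -3    0
   P3   0    1    1    0    0
   P4   0    0    0    0   -1
   P5   0    0   -1    0    0
   P6   0   -1    0    0    0

Candidate y = [3, 1, 3, 0, 3, 0, 0]; check y·C column-wise:
  col t0: 3·1 + 1·-3 + 3·0 + 3·0 = 0
  col t1: 3·0 + 1·0 + 3·0 + 0·1 + 3·0 + 0·-1 = 0
  col t2: 3·0 + 1·0 + 3·0 + 0·1 + 3·0 + 0·-1 = 0
  col t3: 3·3 + 1·0 + 3·-3 + 3·0 = 0
  col t4: 3·0 + 1·3 + 3·0 + 3·-1 = 0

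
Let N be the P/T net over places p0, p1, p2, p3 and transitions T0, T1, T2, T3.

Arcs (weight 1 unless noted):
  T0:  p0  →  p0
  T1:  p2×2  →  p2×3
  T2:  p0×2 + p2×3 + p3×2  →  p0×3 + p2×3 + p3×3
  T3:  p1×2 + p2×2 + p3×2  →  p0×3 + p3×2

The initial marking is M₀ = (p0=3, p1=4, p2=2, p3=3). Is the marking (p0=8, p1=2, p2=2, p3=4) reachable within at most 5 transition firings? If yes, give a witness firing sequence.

NO — not reachable within 5 firings

depth 0: 1 marking
depth 1: 3 markings reached so far
depth 2: 6 markings reached so far
depth 3: 11 markings reached so far
depth 4: 19 markings reached so far
depth 5: 30 markings reached so far
target is not among the 30 markings reachable within 5 steps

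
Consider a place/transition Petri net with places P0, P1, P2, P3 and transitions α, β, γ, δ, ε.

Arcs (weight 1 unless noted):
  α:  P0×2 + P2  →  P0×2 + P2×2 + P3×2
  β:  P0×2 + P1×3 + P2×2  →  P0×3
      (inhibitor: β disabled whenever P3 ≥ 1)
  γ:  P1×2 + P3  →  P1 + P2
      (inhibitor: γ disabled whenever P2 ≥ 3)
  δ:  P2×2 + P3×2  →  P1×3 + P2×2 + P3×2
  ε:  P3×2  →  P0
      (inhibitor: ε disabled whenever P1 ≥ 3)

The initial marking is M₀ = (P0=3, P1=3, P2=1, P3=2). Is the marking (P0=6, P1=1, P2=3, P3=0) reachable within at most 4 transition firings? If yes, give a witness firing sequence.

depth 0: 1 marking
depth 1: 3 markings reached so far
depth 2: 7 markings reached so far
depth 3: 14 markings reached so far
depth 4: 25 markings reached so far
target is not among the 25 markings reachable within 4 steps

NO — not reachable within 4 firings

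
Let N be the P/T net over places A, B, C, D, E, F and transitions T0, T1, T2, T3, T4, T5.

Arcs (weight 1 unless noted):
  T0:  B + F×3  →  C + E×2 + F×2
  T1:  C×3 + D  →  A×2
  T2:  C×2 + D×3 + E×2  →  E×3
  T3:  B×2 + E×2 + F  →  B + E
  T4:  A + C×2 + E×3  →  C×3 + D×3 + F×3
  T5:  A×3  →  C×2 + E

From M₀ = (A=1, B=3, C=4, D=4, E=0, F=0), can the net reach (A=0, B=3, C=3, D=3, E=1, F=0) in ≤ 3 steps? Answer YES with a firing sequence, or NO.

YES — reachable via ⟨T1, T5⟩ (2 firings)

step 1: fire T1:  (A=1, B=3, C=4, D=4, E=0, F=0) → (A=3, B=3, C=1, D=3, E=0, F=0)
step 2: fire T5:  (A=3, B=3, C=1, D=3, E=0, F=0) → (A=0, B=3, C=3, D=3, E=1, F=0)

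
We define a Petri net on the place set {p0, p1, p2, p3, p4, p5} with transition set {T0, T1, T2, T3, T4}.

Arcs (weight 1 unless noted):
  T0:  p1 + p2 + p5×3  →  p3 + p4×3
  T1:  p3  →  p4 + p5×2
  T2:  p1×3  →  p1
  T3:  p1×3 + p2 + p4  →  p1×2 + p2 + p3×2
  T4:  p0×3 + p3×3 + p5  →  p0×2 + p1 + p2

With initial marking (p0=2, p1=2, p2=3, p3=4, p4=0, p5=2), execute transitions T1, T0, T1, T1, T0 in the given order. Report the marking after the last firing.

step 1: fire T1:  (p0=2, p1=2, p2=3, p3=4, p4=0, p5=2) → (p0=2, p1=2, p2=3, p3=3, p4=1, p5=4)
step 2: fire T0:  (p0=2, p1=2, p2=3, p3=3, p4=1, p5=4) → (p0=2, p1=1, p2=2, p3=4, p4=4, p5=1)
step 3: fire T1:  (p0=2, p1=1, p2=2, p3=4, p4=4, p5=1) → (p0=2, p1=1, p2=2, p3=3, p4=5, p5=3)
step 4: fire T1:  (p0=2, p1=1, p2=2, p3=3, p4=5, p5=3) → (p0=2, p1=1, p2=2, p3=2, p4=6, p5=5)
step 5: fire T0:  (p0=2, p1=1, p2=2, p3=2, p4=6, p5=5) → (p0=2, p1=0, p2=1, p3=3, p4=9, p5=2)

(p0=2, p1=0, p2=1, p3=3, p4=9, p5=2)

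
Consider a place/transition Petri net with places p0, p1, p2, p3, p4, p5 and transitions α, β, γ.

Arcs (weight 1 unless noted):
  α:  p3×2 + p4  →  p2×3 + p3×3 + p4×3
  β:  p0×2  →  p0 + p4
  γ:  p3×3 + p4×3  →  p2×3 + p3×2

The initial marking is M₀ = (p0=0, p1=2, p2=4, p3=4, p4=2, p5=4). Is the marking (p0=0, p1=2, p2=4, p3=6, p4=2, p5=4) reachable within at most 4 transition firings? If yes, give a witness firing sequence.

depth 0: 1 marking
depth 1: 2 markings reached so far
depth 2: 4 markings reached so far
depth 3: 6 markings reached so far
depth 4: 9 markings reached so far
target is not among the 9 markings reachable within 4 steps

NO — not reachable within 4 firings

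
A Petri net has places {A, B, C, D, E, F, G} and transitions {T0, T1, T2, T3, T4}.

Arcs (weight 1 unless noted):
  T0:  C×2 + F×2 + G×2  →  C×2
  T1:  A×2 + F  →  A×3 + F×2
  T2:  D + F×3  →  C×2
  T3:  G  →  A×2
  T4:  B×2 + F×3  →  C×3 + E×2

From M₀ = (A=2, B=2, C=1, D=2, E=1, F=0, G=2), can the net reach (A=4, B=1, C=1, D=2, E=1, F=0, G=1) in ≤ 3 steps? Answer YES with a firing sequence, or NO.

depth 0: 1 marking
depth 1: 2 markings reached so far
depth 2: 3 markings reached so far
depth 3: 3 markings reached so far
(frontier empty at depth 3; search complete)
target is not among the 3 markings reachable within 3 steps

NO — not reachable within 3 firings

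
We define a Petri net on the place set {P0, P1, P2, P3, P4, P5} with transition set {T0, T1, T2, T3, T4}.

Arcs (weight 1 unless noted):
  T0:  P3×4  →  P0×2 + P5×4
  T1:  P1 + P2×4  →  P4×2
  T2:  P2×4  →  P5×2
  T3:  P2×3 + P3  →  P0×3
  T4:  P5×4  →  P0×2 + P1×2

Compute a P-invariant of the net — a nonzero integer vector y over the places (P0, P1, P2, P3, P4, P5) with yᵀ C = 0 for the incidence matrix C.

y = (P0:2, P1:2, P2:1, P3:3, P4:3, P5:2)

Incidence matrix C (rows=places, cols=transitions):
       T0   T1   T2   T3   T4
   P0   2    0    0    3    2
   P1   0   -1    0    0    2
   P2   0   -4   -4   -3    0
   P3  -4    0    0   -1    0
   P4   0    2    0    0    0
   P5   4    0    2    0   -4

Candidate y = [2, 2, 1, 3, 3, 2]; check y·C column-wise:
  col T0: 2·2 + 2·0 + 1·0 + 3·-4 + 3·0 + 2·4 = 0
  col T1: 2·0 + 2·-1 + 1·-4 + 3·0 + 3·2 + 2·0 = 0
  col T2: 2·0 + 2·0 + 1·-4 + 3·0 + 3·0 + 2·2 = 0
  col T3: 2·3 + 2·0 + 1·-3 + 3·-1 + 3·0 + 2·0 = 0
  col T4: 2·2 + 2·2 + 1·0 + 3·0 + 3·0 + 2·-4 = 0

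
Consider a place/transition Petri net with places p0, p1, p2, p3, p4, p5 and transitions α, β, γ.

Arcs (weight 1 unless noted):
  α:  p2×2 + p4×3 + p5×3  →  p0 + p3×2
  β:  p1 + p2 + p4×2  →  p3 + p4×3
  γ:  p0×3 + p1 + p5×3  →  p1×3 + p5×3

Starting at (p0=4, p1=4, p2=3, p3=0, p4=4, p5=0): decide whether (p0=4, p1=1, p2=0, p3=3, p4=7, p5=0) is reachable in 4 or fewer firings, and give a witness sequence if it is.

step 1: fire β:  (p0=4, p1=4, p2=3, p3=0, p4=4, p5=0) → (p0=4, p1=3, p2=2, p3=1, p4=5, p5=0)
step 2: fire β:  (p0=4, p1=3, p2=2, p3=1, p4=5, p5=0) → (p0=4, p1=2, p2=1, p3=2, p4=6, p5=0)
step 3: fire β:  (p0=4, p1=2, p2=1, p3=2, p4=6, p5=0) → (p0=4, p1=1, p2=0, p3=3, p4=7, p5=0)

YES — reachable via ⟨β, β, β⟩ (3 firings)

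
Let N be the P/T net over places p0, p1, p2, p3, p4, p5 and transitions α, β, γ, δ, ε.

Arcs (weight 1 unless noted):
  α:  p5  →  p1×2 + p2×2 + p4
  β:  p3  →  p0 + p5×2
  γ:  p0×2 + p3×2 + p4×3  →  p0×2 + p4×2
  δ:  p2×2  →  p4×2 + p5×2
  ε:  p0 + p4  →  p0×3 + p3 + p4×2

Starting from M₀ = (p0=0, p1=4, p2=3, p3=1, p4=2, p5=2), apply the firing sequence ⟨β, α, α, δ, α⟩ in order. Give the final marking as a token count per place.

(p0=1, p1=10, p2=7, p3=0, p4=7, p5=3)

step 1: fire β:  (p0=0, p1=4, p2=3, p3=1, p4=2, p5=2) → (p0=1, p1=4, p2=3, p3=0, p4=2, p5=4)
step 2: fire α:  (p0=1, p1=4, p2=3, p3=0, p4=2, p5=4) → (p0=1, p1=6, p2=5, p3=0, p4=3, p5=3)
step 3: fire α:  (p0=1, p1=6, p2=5, p3=0, p4=3, p5=3) → (p0=1, p1=8, p2=7, p3=0, p4=4, p5=2)
step 4: fire δ:  (p0=1, p1=8, p2=7, p3=0, p4=4, p5=2) → (p0=1, p1=8, p2=5, p3=0, p4=6, p5=4)
step 5: fire α:  (p0=1, p1=8, p2=5, p3=0, p4=6, p5=4) → (p0=1, p1=10, p2=7, p3=0, p4=7, p5=3)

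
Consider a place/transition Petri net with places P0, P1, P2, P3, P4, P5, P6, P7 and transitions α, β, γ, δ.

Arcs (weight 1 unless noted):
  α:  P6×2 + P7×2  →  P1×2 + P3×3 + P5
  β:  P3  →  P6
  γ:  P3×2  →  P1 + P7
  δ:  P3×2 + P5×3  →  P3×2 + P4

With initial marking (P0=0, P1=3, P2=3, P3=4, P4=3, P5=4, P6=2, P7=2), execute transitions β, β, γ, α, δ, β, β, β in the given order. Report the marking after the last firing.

(P0=0, P1=6, P2=3, P3=0, P4=4, P5=2, P6=5, P7=1)

step 1: fire β:  (P0=0, P1=3, P2=3, P3=4, P4=3, P5=4, P6=2, P7=2) → (P0=0, P1=3, P2=3, P3=3, P4=3, P5=4, P6=3, P7=2)
step 2: fire β:  (P0=0, P1=3, P2=3, P3=3, P4=3, P5=4, P6=3, P7=2) → (P0=0, P1=3, P2=3, P3=2, P4=3, P5=4, P6=4, P7=2)
step 3: fire γ:  (P0=0, P1=3, P2=3, P3=2, P4=3, P5=4, P6=4, P7=2) → (P0=0, P1=4, P2=3, P3=0, P4=3, P5=4, P6=4, P7=3)
step 4: fire α:  (P0=0, P1=4, P2=3, P3=0, P4=3, P5=4, P6=4, P7=3) → (P0=0, P1=6, P2=3, P3=3, P4=3, P5=5, P6=2, P7=1)
step 5: fire δ:  (P0=0, P1=6, P2=3, P3=3, P4=3, P5=5, P6=2, P7=1) → (P0=0, P1=6, P2=3, P3=3, P4=4, P5=2, P6=2, P7=1)
step 6: fire β:  (P0=0, P1=6, P2=3, P3=3, P4=4, P5=2, P6=2, P7=1) → (P0=0, P1=6, P2=3, P3=2, P4=4, P5=2, P6=3, P7=1)
step 7: fire β:  (P0=0, P1=6, P2=3, P3=2, P4=4, P5=2, P6=3, P7=1) → (P0=0, P1=6, P2=3, P3=1, P4=4, P5=2, P6=4, P7=1)
step 8: fire β:  (P0=0, P1=6, P2=3, P3=1, P4=4, P5=2, P6=4, P7=1) → (P0=0, P1=6, P2=3, P3=0, P4=4, P5=2, P6=5, P7=1)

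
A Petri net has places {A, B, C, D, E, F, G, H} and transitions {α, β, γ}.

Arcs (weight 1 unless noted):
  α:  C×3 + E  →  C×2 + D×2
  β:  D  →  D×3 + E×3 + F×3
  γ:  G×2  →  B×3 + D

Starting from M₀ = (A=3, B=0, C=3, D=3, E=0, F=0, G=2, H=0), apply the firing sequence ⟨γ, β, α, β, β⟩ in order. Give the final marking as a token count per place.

(A=3, B=3, C=2, D=12, E=8, F=9, G=0, H=0)

step 1: fire γ:  (A=3, B=0, C=3, D=3, E=0, F=0, G=2, H=0) → (A=3, B=3, C=3, D=4, E=0, F=0, G=0, H=0)
step 2: fire β:  (A=3, B=3, C=3, D=4, E=0, F=0, G=0, H=0) → (A=3, B=3, C=3, D=6, E=3, F=3, G=0, H=0)
step 3: fire α:  (A=3, B=3, C=3, D=6, E=3, F=3, G=0, H=0) → (A=3, B=3, C=2, D=8, E=2, F=3, G=0, H=0)
step 4: fire β:  (A=3, B=3, C=2, D=8, E=2, F=3, G=0, H=0) → (A=3, B=3, C=2, D=10, E=5, F=6, G=0, H=0)
step 5: fire β:  (A=3, B=3, C=2, D=10, E=5, F=6, G=0, H=0) → (A=3, B=3, C=2, D=12, E=8, F=9, G=0, H=0)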